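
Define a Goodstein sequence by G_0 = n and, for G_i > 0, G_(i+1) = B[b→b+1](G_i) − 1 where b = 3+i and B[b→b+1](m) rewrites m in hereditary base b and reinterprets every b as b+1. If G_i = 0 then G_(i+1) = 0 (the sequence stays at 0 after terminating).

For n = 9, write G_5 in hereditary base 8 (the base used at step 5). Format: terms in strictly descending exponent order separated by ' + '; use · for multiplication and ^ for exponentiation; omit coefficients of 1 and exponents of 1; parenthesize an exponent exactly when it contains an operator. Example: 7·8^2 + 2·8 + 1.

2·8 + 7

9 —HB3→ 3^2 —bump→ 4^2 = 16 —(−1)→ 15
15 —HB4→ 3·4 + 3 —bump→ 3·5 + 3 = 18 —(−1)→ 17
17 —HB5→ 3·5 + 2 —bump→ 3·6 + 2 = 20 —(−1)→ 19
19 —HB6→ 3·6 + 1 —bump→ 3·7 + 1 = 22 —(−1)→ 21
21 —HB7→ 3·7 —bump→ 3·8 = 24 —(−1)→ 23
23 —HB8→ 2·8 + 7 —bump→ 2·9 + 7 = 25 —(−1)→ 24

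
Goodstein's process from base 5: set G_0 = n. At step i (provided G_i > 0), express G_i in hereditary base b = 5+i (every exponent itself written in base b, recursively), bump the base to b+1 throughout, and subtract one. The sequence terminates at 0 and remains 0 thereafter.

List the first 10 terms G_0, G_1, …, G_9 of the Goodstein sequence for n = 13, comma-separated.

13, 14, 15, 16, 17, 17, 17, 17, 17, 17

(0) 13|_5 = 2·5 + 3 ↦ 2·6 + 3|_6 = 15 ⇒ 14
(1) 14|_6 = 2·6 + 2 ↦ 2·7 + 2|_7 = 16 ⇒ 15
(2) 15|_7 = 2·7 + 1 ↦ 2·8 + 1|_8 = 17 ⇒ 16
(3) 16|_8 = 2·8 ↦ 2·9|_9 = 18 ⇒ 17
(4) 17|_9 = 9 + 8 ↦ 10 + 8|_10 = 18 ⇒ 17
(5) 17|_10 = 10 + 7 ↦ 11 + 7|_11 = 18 ⇒ 17
(6) 17|_11 = 11 + 6 ↦ 12 + 6|_12 = 18 ⇒ 17
(7) 17|_12 = 12 + 5 ↦ 13 + 5|_13 = 18 ⇒ 17
(8) 17|_13 = 13 + 4 ↦ 14 + 4|_14 = 18 ⇒ 17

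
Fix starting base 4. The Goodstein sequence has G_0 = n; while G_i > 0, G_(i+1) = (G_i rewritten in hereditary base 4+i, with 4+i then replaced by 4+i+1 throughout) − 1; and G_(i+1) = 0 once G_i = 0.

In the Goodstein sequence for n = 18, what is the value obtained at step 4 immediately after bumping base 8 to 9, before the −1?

i=0: 18 = 4^2 + 2 (b=4); 4→5: 5^2 + 2 = 27; 27−1 = 26
i=1: 26 = 5^2 + 1 (b=5); 5→6: 6^2 + 1 = 37; 37−1 = 36
i=2: 36 = 6^2 (b=6); 6→7: 7^2 = 49; 49−1 = 48
i=3: 48 = 6·7 + 6 (b=7); 7→8: 6·8 + 6 = 54; 54−1 = 53
i=4: 53 = 6·8 + 5 (b=8); 8→9: 6·9 + 5 = 59; 59−1 = 58

59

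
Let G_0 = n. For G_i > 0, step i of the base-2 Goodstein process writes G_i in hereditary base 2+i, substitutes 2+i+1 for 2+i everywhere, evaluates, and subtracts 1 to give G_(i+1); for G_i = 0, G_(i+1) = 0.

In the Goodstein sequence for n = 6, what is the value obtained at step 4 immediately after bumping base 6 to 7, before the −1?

G_0 = 6. HB_2(6) = 2^2 + 2. Bump = 30. G_1 = 29.
G_1 = 29. HB_3(29) = 3^3 + 2. Bump = 258. G_2 = 257.
G_2 = 257. HB_4(257) = 4^4 + 1. Bump = 3126. G_3 = 3125.
G_3 = 3125. HB_5(3125) = 5^5. Bump = 46656. G_4 = 46655.
G_4 = 46655. HB_6(46655) = 5·6^5 + 5·6^4 + 5·6^3 + 5·6^2 + 5·6 + 5. Bump = 98040. G_5 = 98039.

98040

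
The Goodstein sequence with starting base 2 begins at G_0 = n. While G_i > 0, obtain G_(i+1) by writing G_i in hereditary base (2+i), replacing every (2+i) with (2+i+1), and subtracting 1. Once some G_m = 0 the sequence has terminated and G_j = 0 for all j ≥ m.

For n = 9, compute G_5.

base 2: 9 = 2^(2 + 1) + 1; at 3: 3^(3 + 1) + 1 = 82; next = 81
base 3: 81 = 3^(3 + 1); at 4: 4^(4 + 1) = 1024; next = 1023
base 4: 1023 = 3·4^4 + 3·4^3 + 3·4^2 + 3·4 + 3; at 5: 3·5^5 + 3·5^3 + 3·5^2 + 3·5 + 3 = 9843; next = 9842
base 5: 9842 = 3·5^5 + 3·5^3 + 3·5^2 + 3·5 + 2; at 6: 3·6^6 + 3·6^3 + 3·6^2 + 3·6 + 2 = 140744; next = 140743
base 6: 140743 = 3·6^6 + 3·6^3 + 3·6^2 + 3·6 + 1; at 7: 3·7^7 + 3·7^3 + 3·7^2 + 3·7 + 1 = 2471827; next = 2471826
base 7: 2471826 = 3·7^7 + 3·7^3 + 3·7^2 + 3·7; at 8: 3·8^8 + 3·8^3 + 3·8^2 + 3·8 = 50333400; next = 50333399

2471826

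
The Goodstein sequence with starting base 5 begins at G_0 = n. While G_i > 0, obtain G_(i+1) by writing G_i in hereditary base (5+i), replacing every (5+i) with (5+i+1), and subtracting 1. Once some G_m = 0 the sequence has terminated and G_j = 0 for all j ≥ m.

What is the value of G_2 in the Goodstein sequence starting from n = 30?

[0] 30 ≡ 5^2 + 5 (base 5). Lift 6: 42. −1: 41.
[1] 41 ≡ 6^2 + 5 (base 6). Lift 7: 54. −1: 53.
[2] 53 ≡ 7^2 + 4 (base 7). Lift 8: 68. −1: 67.

53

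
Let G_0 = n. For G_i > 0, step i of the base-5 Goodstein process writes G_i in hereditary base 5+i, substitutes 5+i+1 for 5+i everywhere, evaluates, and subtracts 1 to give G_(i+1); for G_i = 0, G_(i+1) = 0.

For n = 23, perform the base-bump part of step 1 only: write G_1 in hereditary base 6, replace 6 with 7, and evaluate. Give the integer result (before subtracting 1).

30

23 —HB5→ 4·5 + 3 —bump→ 4·6 + 3 = 27 —(−1)→ 26
26 —HB6→ 4·6 + 2 —bump→ 4·7 + 2 = 30 —(−1)→ 29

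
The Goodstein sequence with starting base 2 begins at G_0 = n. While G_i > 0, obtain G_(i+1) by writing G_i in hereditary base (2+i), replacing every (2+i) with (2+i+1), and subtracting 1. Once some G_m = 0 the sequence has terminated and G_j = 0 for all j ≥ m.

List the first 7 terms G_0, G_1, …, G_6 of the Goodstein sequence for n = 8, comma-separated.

i=0: 8 = 2^(2 + 1) (b=2); 2→3: 3^(3 + 1) = 81; 81−1 = 80
i=1: 80 = 2·3^3 + 2·3^2 + 2·3 + 2 (b=3); 3→4: 2·4^4 + 2·4^2 + 2·4 + 2 = 554; 554−1 = 553
i=2: 553 = 2·4^4 + 2·4^2 + 2·4 + 1 (b=4); 4→5: 2·5^5 + 2·5^2 + 2·5 + 1 = 6311; 6311−1 = 6310
i=3: 6310 = 2·5^5 + 2·5^2 + 2·5 (b=5); 5→6: 2·6^6 + 2·6^2 + 2·6 = 93396; 93396−1 = 93395
i=4: 93395 = 2·6^6 + 2·6^2 + 6 + 5 (b=6); 6→7: 2·7^7 + 2·7^2 + 7 + 5 = 1647196; 1647196−1 = 1647195
i=5: 1647195 = 2·7^7 + 2·7^2 + 7 + 4 (b=7); 7→8: 2·8^8 + 2·8^2 + 8 + 4 = 33554572; 33554572−1 = 33554571

8, 80, 553, 6310, 93395, 1647195, 33554571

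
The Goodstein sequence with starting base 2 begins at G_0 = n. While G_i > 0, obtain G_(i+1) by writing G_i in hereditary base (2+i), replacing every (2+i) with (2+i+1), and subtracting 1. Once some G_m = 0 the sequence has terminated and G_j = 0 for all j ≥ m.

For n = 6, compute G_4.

46655

G_0 = 6. HB_2(6) = 2^2 + 2. Bump = 30. G_1 = 29.
G_1 = 29. HB_3(29) = 3^3 + 2. Bump = 258. G_2 = 257.
G_2 = 257. HB_4(257) = 4^4 + 1. Bump = 3126. G_3 = 3125.
G_3 = 3125. HB_5(3125) = 5^5. Bump = 46656. G_4 = 46655.
G_4 = 46655. HB_6(46655) = 5·6^5 + 5·6^4 + 5·6^3 + 5·6^2 + 5·6 + 5. Bump = 98040. G_5 = 98039.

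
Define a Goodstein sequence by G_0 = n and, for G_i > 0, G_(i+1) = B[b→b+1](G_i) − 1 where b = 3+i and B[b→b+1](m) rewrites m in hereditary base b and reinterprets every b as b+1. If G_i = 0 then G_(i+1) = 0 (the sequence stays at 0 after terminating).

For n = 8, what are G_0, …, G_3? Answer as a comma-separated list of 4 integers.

G_0 = 8. HB_3(8) = 2·3 + 2. Bump = 10. G_1 = 9.
G_1 = 9. HB_4(9) = 2·4 + 1. Bump = 11. G_2 = 10.
G_2 = 10. HB_5(10) = 2·5. Bump = 12. G_3 = 11.

8, 9, 10, 11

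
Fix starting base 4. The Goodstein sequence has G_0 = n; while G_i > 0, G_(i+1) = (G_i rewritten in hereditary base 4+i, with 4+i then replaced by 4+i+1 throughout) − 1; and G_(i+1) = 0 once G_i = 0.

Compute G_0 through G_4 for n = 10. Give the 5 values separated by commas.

G_0 = 10. HB_4(10) = 2·4 + 2. Bump = 12. G_1 = 11.
G_1 = 11. HB_5(11) = 2·5 + 1. Bump = 13. G_2 = 12.
G_2 = 12. HB_6(12) = 2·6. Bump = 14. G_3 = 13.
G_3 = 13. HB_7(13) = 7 + 6. Bump = 14. G_4 = 13.

10, 11, 12, 13, 13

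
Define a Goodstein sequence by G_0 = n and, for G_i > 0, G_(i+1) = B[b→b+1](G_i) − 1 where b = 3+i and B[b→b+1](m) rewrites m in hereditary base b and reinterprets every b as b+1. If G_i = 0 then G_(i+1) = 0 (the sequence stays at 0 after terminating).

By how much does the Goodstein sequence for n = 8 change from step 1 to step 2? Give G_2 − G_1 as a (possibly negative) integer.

G_0 = 8. HB_3(8) = 2·3 + 2. Bump = 10. G_1 = 9.
G_1 = 9. HB_4(9) = 2·4 + 1. Bump = 11. G_2 = 10.

1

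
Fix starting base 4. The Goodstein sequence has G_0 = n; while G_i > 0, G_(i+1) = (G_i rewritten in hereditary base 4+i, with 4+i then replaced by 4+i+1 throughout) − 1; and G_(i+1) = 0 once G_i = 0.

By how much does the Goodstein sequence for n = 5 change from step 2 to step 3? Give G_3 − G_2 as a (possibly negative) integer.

step 0: 5 = 4 + 1; sub 5 for 4: 5 + 1; = 6; G_1 = 6−1 = 5
step 1: 5 = 5; sub 6 for 5: 6; = 6; G_2 = 6−1 = 5
step 2: 5 = 5; sub 7 for 6: 5; = 5; G_3 = 5−1 = 4

-1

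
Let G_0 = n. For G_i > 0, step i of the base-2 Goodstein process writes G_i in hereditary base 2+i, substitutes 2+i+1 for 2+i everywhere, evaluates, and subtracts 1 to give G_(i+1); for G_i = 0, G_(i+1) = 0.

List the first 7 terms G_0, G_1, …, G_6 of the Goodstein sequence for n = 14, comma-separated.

14, 110, 1281, 18750, 326591, 5862840, 134404971

14 —HB2→ 2^(2 + 1) + 2^2 + 2 —bump→ 3^(3 + 1) + 3^3 + 3 = 111 —(−1)→ 110
110 —HB3→ 3^(3 + 1) + 3^3 + 2 —bump→ 4^(4 + 1) + 4^4 + 2 = 1282 —(−1)→ 1281
1281 —HB4→ 4^(4 + 1) + 4^4 + 1 —bump→ 5^(5 + 1) + 5^5 + 1 = 18751 —(−1)→ 18750
18750 —HB5→ 5^(5 + 1) + 5^5 —bump→ 6^(6 + 1) + 6^6 = 326592 —(−1)→ 326591
326591 —HB6→ 6^(6 + 1) + 5·6^5 + 5·6^4 + 5·6^3 + 5·6^2 + 5·6 + 5 —bump→ 7^(7 + 1) + 5·7^5 + 5·7^4 + 5·7^3 + 5·7^2 + 5·7 + 5 = 5862841 —(−1)→ 5862840
5862840 —HB7→ 7^(7 + 1) + 5·7^5 + 5·7^4 + 5·7^3 + 5·7^2 + 5·7 + 4 —bump→ 8^(8 + 1) + 5·8^5 + 5·8^4 + 5·8^3 + 5·8^2 + 5·8 + 4 = 134404972 —(−1)→ 134404971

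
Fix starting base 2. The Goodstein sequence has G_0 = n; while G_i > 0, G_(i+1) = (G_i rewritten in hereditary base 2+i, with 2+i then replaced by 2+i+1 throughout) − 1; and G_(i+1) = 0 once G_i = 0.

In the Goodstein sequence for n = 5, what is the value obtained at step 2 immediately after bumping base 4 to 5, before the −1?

468

(0) 5|_2 = 2^2 + 1 ↦ 3^3 + 1|_3 = 28 ⇒ 27
(1) 27|_3 = 3^3 ↦ 4^4|_4 = 256 ⇒ 255
(2) 255|_4 = 3·4^3 + 3·4^2 + 3·4 + 3 ↦ 3·5^3 + 3·5^2 + 3·5 + 3|_5 = 468 ⇒ 467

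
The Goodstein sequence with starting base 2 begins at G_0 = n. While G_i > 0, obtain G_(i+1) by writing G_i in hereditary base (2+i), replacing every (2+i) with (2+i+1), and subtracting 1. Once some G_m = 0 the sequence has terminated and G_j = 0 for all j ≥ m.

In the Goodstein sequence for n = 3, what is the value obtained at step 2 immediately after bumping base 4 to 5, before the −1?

[0] 3 ≡ 2 + 1 (base 2). Lift 3: 4. −1: 3.
[1] 3 ≡ 3 (base 3). Lift 4: 4. −1: 3.
[2] 3 ≡ 3 (base 4). Lift 5: 3. −1: 2.

3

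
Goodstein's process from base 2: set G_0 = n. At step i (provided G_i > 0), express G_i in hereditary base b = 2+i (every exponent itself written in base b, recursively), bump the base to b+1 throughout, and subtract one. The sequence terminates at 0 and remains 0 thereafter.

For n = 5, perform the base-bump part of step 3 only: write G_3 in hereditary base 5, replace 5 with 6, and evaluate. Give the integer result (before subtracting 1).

776

5 —HB2→ 2^2 + 1 —bump→ 3^3 + 1 = 28 —(−1)→ 27
27 —HB3→ 3^3 —bump→ 4^4 = 256 —(−1)→ 255
255 —HB4→ 3·4^3 + 3·4^2 + 3·4 + 3 —bump→ 3·5^3 + 3·5^2 + 3·5 + 3 = 468 —(−1)→ 467
467 —HB5→ 3·5^3 + 3·5^2 + 3·5 + 2 —bump→ 3·6^3 + 3·6^2 + 3·6 + 2 = 776 —(−1)→ 775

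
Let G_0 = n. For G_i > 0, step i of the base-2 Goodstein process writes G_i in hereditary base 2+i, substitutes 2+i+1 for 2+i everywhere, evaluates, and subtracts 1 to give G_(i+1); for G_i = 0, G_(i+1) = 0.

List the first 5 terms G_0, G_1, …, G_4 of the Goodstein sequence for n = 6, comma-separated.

G_0 = 6. HB_2(6) = 2^2 + 2. Bump = 30. G_1 = 29.
G_1 = 29. HB_3(29) = 3^3 + 2. Bump = 258. G_2 = 257.
G_2 = 257. HB_4(257) = 4^4 + 1. Bump = 3126. G_3 = 3125.
G_3 = 3125. HB_5(3125) = 5^5. Bump = 46656. G_4 = 46655.

6, 29, 257, 3125, 46655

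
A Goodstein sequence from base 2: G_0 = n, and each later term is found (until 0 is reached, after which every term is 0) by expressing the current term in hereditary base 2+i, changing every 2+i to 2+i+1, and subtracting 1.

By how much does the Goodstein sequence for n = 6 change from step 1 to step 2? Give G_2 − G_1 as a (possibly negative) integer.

G_0 = 6. HB_2(6) = 2^2 + 2. Bump = 30. G_1 = 29.
G_1 = 29. HB_3(29) = 3^3 + 2. Bump = 258. G_2 = 257.

228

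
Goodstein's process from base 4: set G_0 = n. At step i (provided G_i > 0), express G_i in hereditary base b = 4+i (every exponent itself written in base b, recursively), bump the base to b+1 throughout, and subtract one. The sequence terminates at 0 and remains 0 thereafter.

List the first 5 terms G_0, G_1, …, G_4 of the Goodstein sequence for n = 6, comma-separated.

G_0=6  [base 4] 4 + 2  →[4↦5]→  5 + 2 = 7  −1 ⇒ G_1=6
G_1=6  [base 5] 5 + 1  →[5↦6]→  6 + 1 = 7  −1 ⇒ G_2=6
G_2=6  [base 6] 6  →[6↦7]→  7 = 7  −1 ⇒ G_3=6
G_3=6  [base 7] 6  →[7↦8]→  6 = 6  −1 ⇒ G_4=5

6, 6, 6, 6, 5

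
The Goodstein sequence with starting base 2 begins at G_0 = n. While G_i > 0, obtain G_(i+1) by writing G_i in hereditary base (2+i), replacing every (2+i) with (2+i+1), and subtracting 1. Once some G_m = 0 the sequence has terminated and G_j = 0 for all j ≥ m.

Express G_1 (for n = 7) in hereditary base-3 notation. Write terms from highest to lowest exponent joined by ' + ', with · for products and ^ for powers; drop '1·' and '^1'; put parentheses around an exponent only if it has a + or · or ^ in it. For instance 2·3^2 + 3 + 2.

base 2: 7 = 2^2 + 2 + 1; at 3: 3^3 + 3 + 1 = 31; next = 30
base 3: 30 = 3^3 + 3; at 4: 4^4 + 4 = 260; next = 259

3^3 + 3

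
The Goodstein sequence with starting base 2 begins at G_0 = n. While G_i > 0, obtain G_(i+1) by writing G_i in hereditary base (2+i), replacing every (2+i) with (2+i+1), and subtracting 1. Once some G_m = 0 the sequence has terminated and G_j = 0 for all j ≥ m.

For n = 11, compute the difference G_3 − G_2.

G_0=11  [base 2] 2^(2 + 1) + 2 + 1  →[2↦3]→  3^(3 + 1) + 3 + 1 = 85  −1 ⇒ G_1=84
G_1=84  [base 3] 3^(3 + 1) + 3  →[3↦4]→  4^(4 + 1) + 4 = 1028  −1 ⇒ G_2=1027
G_2=1027  [base 4] 4^(4 + 1) + 3  →[4↦5]→  5^(5 + 1) + 3 = 15628  −1 ⇒ G_3=15627

14600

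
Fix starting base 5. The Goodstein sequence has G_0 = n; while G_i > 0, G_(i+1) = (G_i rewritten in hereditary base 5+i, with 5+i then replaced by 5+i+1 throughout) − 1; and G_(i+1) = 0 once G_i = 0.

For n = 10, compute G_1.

G_0=10  [base 5] 2·5  →[5↦6]→  2·6 = 12  −1 ⇒ G_1=11
G_1=11  [base 6] 6 + 5  →[6↦7]→  7 + 5 = 12  −1 ⇒ G_2=11

11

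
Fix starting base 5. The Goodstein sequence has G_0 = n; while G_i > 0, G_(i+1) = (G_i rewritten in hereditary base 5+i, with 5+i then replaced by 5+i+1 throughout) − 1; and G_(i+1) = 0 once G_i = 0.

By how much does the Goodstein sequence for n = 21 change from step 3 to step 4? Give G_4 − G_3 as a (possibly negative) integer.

21 —HB5→ 4·5 + 1 —bump→ 4·6 + 1 = 25 —(−1)→ 24
24 —HB6→ 4·6 —bump→ 4·7 = 28 —(−1)→ 27
27 —HB7→ 3·7 + 6 —bump→ 3·8 + 6 = 30 —(−1)→ 29
29 —HB8→ 3·8 + 5 —bump→ 3·9 + 5 = 32 —(−1)→ 31

2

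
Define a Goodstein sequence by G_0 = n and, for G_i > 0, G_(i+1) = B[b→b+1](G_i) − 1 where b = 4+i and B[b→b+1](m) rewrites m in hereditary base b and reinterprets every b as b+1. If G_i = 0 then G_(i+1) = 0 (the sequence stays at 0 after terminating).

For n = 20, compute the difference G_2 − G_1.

i=0: 20 = 4^2 + 4 (b=4); 4→5: 5^2 + 5 = 30; 30−1 = 29
i=1: 29 = 5^2 + 4 (b=5); 5→6: 6^2 + 4 = 40; 40−1 = 39

10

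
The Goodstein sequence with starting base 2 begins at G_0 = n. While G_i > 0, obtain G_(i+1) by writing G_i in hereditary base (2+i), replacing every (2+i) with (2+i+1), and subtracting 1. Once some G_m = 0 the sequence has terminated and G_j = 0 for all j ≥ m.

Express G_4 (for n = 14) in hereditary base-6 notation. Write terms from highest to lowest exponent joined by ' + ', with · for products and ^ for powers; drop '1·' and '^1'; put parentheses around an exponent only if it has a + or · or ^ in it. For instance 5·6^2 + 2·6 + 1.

G_0 = 14. HB_2(14) = 2^(2 + 1) + 2^2 + 2. Bump = 111. G_1 = 110.
G_1 = 110. HB_3(110) = 3^(3 + 1) + 3^3 + 2. Bump = 1282. G_2 = 1281.
G_2 = 1281. HB_4(1281) = 4^(4 + 1) + 4^4 + 1. Bump = 18751. G_3 = 18750.
G_3 = 18750. HB_5(18750) = 5^(5 + 1) + 5^5. Bump = 326592. G_4 = 326591.

6^(6 + 1) + 5·6^5 + 5·6^4 + 5·6^3 + 5·6^2 + 5·6 + 5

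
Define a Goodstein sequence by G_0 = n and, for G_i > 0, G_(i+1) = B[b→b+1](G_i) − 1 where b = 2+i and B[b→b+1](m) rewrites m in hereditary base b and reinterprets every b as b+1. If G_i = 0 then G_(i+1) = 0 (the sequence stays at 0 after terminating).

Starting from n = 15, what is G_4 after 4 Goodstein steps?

326593

G_0=15  [base 2] 2^(2 + 1) + 2^2 + 2 + 1  →[2↦3]→  3^(3 + 1) + 3^3 + 3 + 1 = 112  −1 ⇒ G_1=111
G_1=111  [base 3] 3^(3 + 1) + 3^3 + 3  →[3↦4]→  4^(4 + 1) + 4^4 + 4 = 1284  −1 ⇒ G_2=1283
G_2=1283  [base 4] 4^(4 + 1) + 4^4 + 3  →[4↦5]→  5^(5 + 1) + 5^5 + 3 = 18753  −1 ⇒ G_3=18752
G_3=18752  [base 5] 5^(5 + 1) + 5^5 + 2  →[5↦6]→  6^(6 + 1) + 6^6 + 2 = 326594  −1 ⇒ G_4=326593
G_4=326593  [base 6] 6^(6 + 1) + 6^6 + 1  →[6↦7]→  7^(7 + 1) + 7^7 + 1 = 6588345  −1 ⇒ G_5=6588344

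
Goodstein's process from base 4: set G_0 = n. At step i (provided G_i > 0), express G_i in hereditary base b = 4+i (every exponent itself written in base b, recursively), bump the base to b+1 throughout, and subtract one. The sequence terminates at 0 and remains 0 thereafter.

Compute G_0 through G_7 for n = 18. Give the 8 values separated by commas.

G_0=18  [base 4] 4^2 + 2  →[4↦5]→  5^2 + 2 = 27  −1 ⇒ G_1=26
G_1=26  [base 5] 5^2 + 1  →[5↦6]→  6^2 + 1 = 37  −1 ⇒ G_2=36
G_2=36  [base 6] 6^2  →[6↦7]→  7^2 = 49  −1 ⇒ G_3=48
G_3=48  [base 7] 6·7 + 6  →[7↦8]→  6·8 + 6 = 54  −1 ⇒ G_4=53
G_4=53  [base 8] 6·8 + 5  →[8↦9]→  6·9 + 5 = 59  −1 ⇒ G_5=58
G_5=58  [base 9] 6·9 + 4  →[9↦10]→  6·10 + 4 = 64  −1 ⇒ G_6=63
G_6=63  [base 10] 6·10 + 3  →[10↦11]→  6·11 + 3 = 69  −1 ⇒ G_7=68

18, 26, 36, 48, 53, 58, 63, 68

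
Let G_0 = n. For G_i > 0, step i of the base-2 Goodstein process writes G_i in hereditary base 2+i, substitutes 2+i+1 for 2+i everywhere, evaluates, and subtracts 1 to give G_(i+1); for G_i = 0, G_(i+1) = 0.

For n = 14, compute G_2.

1281

14 —HB2→ 2^(2 + 1) + 2^2 + 2 —bump→ 3^(3 + 1) + 3^3 + 3 = 111 —(−1)→ 110
110 —HB3→ 3^(3 + 1) + 3^3 + 2 —bump→ 4^(4 + 1) + 4^4 + 2 = 1282 —(−1)→ 1281
1281 —HB4→ 4^(4 + 1) + 4^4 + 1 —bump→ 5^(5 + 1) + 5^5 + 1 = 18751 —(−1)→ 18750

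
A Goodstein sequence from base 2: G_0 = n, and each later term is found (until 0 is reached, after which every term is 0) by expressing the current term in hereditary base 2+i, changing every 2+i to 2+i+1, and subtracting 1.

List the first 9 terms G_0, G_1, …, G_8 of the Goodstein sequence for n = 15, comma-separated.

base 2: 15 = 2^(2 + 1) + 2^2 + 2 + 1; at 3: 3^(3 + 1) + 3^3 + 3 + 1 = 112; next = 111
base 3: 111 = 3^(3 + 1) + 3^3 + 3; at 4: 4^(4 + 1) + 4^4 + 4 = 1284; next = 1283
base 4: 1283 = 4^(4 + 1) + 4^4 + 3; at 5: 5^(5 + 1) + 5^5 + 3 = 18753; next = 18752
base 5: 18752 = 5^(5 + 1) + 5^5 + 2; at 6: 6^(6 + 1) + 6^6 + 2 = 326594; next = 326593
base 6: 326593 = 6^(6 + 1) + 6^6 + 1; at 7: 7^(7 + 1) + 7^7 + 1 = 6588345; next = 6588344
base 7: 6588344 = 7^(7 + 1) + 7^7; at 8: 8^(8 + 1) + 8^8 = 150994944; next = 150994943
base 8: 150994943 = 8^(8 + 1) + 7·8^7 + 7·8^6 + 7·8^5 + 7·8^4 + 7·8^3 + 7·8^2 + 7·8 + 7; at 9: 9^(9 + 1) + 7·9^7 + 7·9^6 + 7·9^5 + 7·9^4 + 7·9^3 + 7·9^2 + 7·9 + 7 = 3524450281; next = 3524450280
base 9: 3524450280 = 9^(9 + 1) + 7·9^7 + 7·9^6 + 7·9^5 + 7·9^4 + 7·9^3 + 7·9^2 + 7·9 + 6; at 10: 10^(10 + 1) + 7·10^7 + 7·10^6 + 7·10^5 + 7·10^4 + 7·10^3 + 7·10^2 + 7·10 + 6 = 100077777776; next = 100077777775

15, 111, 1283, 18752, 326593, 6588344, 150994943, 3524450280, 100077777775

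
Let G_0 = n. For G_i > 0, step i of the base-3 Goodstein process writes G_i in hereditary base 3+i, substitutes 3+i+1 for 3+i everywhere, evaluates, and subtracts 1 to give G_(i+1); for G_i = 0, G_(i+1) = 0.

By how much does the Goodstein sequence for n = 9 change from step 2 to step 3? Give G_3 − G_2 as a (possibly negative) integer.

G_0 = 9. HB_3(9) = 3^2. Bump = 16. G_1 = 15.
G_1 = 15. HB_4(15) = 3·4 + 3. Bump = 18. G_2 = 17.
G_2 = 17. HB_5(17) = 3·5 + 2. Bump = 20. G_3 = 19.

2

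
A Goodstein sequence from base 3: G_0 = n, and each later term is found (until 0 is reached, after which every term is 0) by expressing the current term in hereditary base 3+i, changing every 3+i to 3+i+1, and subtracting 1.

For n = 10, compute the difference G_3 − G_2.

3

(0) 10|_3 = 3^2 + 1 ↦ 4^2 + 1|_4 = 17 ⇒ 16
(1) 16|_4 = 4^2 ↦ 5^2|_5 = 25 ⇒ 24
(2) 24|_5 = 4·5 + 4 ↦ 4·6 + 4|_6 = 28 ⇒ 27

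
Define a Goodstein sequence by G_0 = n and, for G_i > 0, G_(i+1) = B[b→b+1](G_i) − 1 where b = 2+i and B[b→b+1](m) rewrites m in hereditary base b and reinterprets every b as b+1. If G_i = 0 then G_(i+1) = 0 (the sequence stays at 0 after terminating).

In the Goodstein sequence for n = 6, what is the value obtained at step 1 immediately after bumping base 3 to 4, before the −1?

258

[0] 6 ≡ 2^2 + 2 (base 2). Lift 3: 30. −1: 29.
[1] 29 ≡ 3^3 + 2 (base 3). Lift 4: 258. −1: 257.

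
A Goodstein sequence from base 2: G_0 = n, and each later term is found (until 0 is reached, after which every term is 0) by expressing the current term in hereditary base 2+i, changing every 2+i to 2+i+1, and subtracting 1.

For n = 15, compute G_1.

111

[0] 15 ≡ 2^(2 + 1) + 2^2 + 2 + 1 (base 2). Lift 3: 112. −1: 111.
[1] 111 ≡ 3^(3 + 1) + 3^3 + 3 (base 3). Lift 4: 1284. −1: 1283.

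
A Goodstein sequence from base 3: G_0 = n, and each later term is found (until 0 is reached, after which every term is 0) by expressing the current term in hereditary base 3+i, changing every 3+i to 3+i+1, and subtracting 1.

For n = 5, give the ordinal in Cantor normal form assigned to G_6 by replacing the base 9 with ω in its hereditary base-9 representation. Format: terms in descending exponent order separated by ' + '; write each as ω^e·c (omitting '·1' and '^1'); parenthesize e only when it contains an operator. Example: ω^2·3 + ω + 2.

2

G_0=5  [base 3] 3 + 2  →[3↦4]→  4 + 2 = 6  −1 ⇒ G_1=5
G_1=5  [base 4] 4 + 1  →[4↦5]→  5 + 1 = 6  −1 ⇒ G_2=5
G_2=5  [base 5] 5  →[5↦6]→  6 = 6  −1 ⇒ G_3=5
G_3=5  [base 6] 5  →[6↦7]→  5 = 5  −1 ⇒ G_4=4
G_4=4  [base 7] 4  →[7↦8]→  4 = 4  −1 ⇒ G_5=3
G_5=3  [base 8] 3  →[8↦9]→  3 = 3  −1 ⇒ G_6=2
G_6=2  [base 9] 2  →[9↦10]→  2 = 2  −1 ⇒ G_7=1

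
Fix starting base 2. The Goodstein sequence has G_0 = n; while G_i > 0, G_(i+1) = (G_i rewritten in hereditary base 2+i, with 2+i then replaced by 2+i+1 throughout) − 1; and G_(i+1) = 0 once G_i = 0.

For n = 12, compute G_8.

100000000211

base 2: 12 = 2^(2 + 1) + 2^2; at 3: 3^(3 + 1) + 3^3 = 108; next = 107
base 3: 107 = 3^(3 + 1) + 2·3^2 + 2·3 + 2; at 4: 4^(4 + 1) + 2·4^2 + 2·4 + 2 = 1066; next = 1065
base 4: 1065 = 4^(4 + 1) + 2·4^2 + 2·4 + 1; at 5: 5^(5 + 1) + 2·5^2 + 2·5 + 1 = 15686; next = 15685
base 5: 15685 = 5^(5 + 1) + 2·5^2 + 2·5; at 6: 6^(6 + 1) + 2·6^2 + 2·6 = 280020; next = 280019
base 6: 280019 = 6^(6 + 1) + 2·6^2 + 6 + 5; at 7: 7^(7 + 1) + 2·7^2 + 7 + 5 = 5764911; next = 5764910
base 7: 5764910 = 7^(7 + 1) + 2·7^2 + 7 + 4; at 8: 8^(8 + 1) + 2·8^2 + 8 + 4 = 134217868; next = 134217867
base 8: 134217867 = 8^(8 + 1) + 2·8^2 + 8 + 3; at 9: 9^(9 + 1) + 2·9^2 + 9 + 3 = 3486784575; next = 3486784574
base 9: 3486784574 = 9^(9 + 1) + 2·9^2 + 9 + 2; at 10: 10^(10 + 1) + 2·10^2 + 10 + 2 = 100000000212; next = 100000000211
base 10: 100000000211 = 10^(10 + 1) + 2·10^2 + 10 + 1; at 11: 11^(11 + 1) + 2·11^2 + 11 + 1 = 3138428376975; next = 3138428376974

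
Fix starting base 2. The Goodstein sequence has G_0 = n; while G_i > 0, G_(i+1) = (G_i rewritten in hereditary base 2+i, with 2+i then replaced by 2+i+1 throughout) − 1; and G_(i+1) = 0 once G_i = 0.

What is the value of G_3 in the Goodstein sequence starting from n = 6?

3125

[0] 6 ≡ 2^2 + 2 (base 2). Lift 3: 30. −1: 29.
[1] 29 ≡ 3^3 + 2 (base 3). Lift 4: 258. −1: 257.
[2] 257 ≡ 4^4 + 1 (base 4). Lift 5: 3126. −1: 3125.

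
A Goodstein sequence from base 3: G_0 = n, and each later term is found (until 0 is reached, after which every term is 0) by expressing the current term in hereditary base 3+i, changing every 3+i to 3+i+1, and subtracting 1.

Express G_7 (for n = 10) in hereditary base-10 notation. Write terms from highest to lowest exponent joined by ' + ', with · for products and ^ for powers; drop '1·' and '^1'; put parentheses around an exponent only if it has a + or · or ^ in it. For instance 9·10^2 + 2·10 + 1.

3·10 + 9

[0] 10 ≡ 3^2 + 1 (base 3). Lift 4: 17. −1: 16.
[1] 16 ≡ 4^2 (base 4). Lift 5: 25. −1: 24.
[2] 24 ≡ 4·5 + 4 (base 5). Lift 6: 28. −1: 27.
[3] 27 ≡ 4·6 + 3 (base 6). Lift 7: 31. −1: 30.
[4] 30 ≡ 4·7 + 2 (base 7). Lift 8: 34. −1: 33.
[5] 33 ≡ 4·8 + 1 (base 8). Lift 9: 37. −1: 36.
[6] 36 ≡ 4·9 (base 9). Lift 10: 40. −1: 39.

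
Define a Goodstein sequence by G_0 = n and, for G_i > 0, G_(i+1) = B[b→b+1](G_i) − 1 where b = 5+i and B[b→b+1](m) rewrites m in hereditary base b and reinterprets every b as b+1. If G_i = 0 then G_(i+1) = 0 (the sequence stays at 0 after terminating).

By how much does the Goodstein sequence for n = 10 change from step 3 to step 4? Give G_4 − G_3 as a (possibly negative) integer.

base 5: 10 = 2·5; at 6: 2·6 = 12; next = 11
base 6: 11 = 6 + 5; at 7: 7 + 5 = 12; next = 11
base 7: 11 = 7 + 4; at 8: 8 + 4 = 12; next = 11
base 8: 11 = 8 + 3; at 9: 9 + 3 = 12; next = 11

0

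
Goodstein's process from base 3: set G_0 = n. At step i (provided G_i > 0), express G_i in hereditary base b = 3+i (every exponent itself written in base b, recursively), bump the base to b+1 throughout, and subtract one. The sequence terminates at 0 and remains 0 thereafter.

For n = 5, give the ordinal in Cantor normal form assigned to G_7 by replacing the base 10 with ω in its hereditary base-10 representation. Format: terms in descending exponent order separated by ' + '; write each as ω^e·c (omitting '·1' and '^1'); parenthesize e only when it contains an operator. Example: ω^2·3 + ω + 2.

1

step 0: 5 = 3 + 2; sub 4 for 3: 4 + 2; = 6; G_1 = 6−1 = 5
step 1: 5 = 4 + 1; sub 5 for 4: 5 + 1; = 6; G_2 = 6−1 = 5
step 2: 5 = 5; sub 6 for 5: 6; = 6; G_3 = 6−1 = 5
step 3: 5 = 5; sub 7 for 6: 5; = 5; G_4 = 5−1 = 4
step 4: 4 = 4; sub 8 for 7: 4; = 4; G_5 = 4−1 = 3
step 5: 3 = 3; sub 9 for 8: 3; = 3; G_6 = 3−1 = 2
step 6: 2 = 2; sub 10 for 9: 2; = 2; G_7 = 2−1 = 1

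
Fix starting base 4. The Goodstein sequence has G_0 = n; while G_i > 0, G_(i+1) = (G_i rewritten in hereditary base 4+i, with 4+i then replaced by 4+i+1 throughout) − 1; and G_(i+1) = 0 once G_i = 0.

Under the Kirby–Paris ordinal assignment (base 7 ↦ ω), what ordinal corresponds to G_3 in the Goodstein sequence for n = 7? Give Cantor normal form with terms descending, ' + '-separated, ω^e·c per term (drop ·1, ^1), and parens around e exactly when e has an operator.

ω

step 0: 7 = 4 + 3; sub 5 for 4: 5 + 3; = 8; G_1 = 8−1 = 7
step 1: 7 = 5 + 2; sub 6 for 5: 6 + 2; = 8; G_2 = 8−1 = 7
step 2: 7 = 6 + 1; sub 7 for 6: 7 + 1; = 8; G_3 = 8−1 = 7
step 3: 7 = 7; sub 8 for 7: 8; = 8; G_4 = 8−1 = 7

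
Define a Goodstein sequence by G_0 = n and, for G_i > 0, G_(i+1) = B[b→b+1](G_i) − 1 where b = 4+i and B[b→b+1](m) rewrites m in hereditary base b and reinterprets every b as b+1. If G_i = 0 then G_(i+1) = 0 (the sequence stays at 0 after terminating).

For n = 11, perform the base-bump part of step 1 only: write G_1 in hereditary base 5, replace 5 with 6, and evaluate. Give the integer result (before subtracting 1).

[0] 11 ≡ 2·4 + 3 (base 4). Lift 5: 13. −1: 12.
[1] 12 ≡ 2·5 + 2 (base 5). Lift 6: 14. −1: 13.

14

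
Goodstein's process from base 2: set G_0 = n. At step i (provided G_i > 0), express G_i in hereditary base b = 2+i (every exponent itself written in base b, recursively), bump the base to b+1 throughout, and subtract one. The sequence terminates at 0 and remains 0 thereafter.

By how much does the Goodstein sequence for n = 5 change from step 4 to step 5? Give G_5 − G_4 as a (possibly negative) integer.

422

step 0: 5 = 2^2 + 1; sub 3 for 2: 3^3 + 1; = 28; G_1 = 28−1 = 27
step 1: 27 = 3^3; sub 4 for 3: 4^4; = 256; G_2 = 256−1 = 255
step 2: 255 = 3·4^3 + 3·4^2 + 3·4 + 3; sub 5 for 4: 3·5^3 + 3·5^2 + 3·5 + 3; = 468; G_3 = 468−1 = 467
step 3: 467 = 3·5^3 + 3·5^2 + 3·5 + 2; sub 6 for 5: 3·6^3 + 3·6^2 + 3·6 + 2; = 776; G_4 = 776−1 = 775
step 4: 775 = 3·6^3 + 3·6^2 + 3·6 + 1; sub 7 for 6: 3·7^3 + 3·7^2 + 3·7 + 1; = 1198; G_5 = 1198−1 = 1197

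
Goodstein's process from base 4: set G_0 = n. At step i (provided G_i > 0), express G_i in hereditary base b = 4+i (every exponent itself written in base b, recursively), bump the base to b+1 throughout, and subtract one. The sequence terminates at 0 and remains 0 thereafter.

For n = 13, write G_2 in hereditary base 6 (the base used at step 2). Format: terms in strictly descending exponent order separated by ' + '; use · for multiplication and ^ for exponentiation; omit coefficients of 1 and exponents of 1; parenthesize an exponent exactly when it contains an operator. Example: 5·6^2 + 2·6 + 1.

i=0: 13 = 3·4 + 1 (b=4); 4→5: 3·5 + 1 = 16; 16−1 = 15
i=1: 15 = 3·5 (b=5); 5→6: 3·6 = 18; 18−1 = 17
i=2: 17 = 2·6 + 5 (b=6); 6→7: 2·7 + 5 = 19; 19−1 = 18

2·6 + 5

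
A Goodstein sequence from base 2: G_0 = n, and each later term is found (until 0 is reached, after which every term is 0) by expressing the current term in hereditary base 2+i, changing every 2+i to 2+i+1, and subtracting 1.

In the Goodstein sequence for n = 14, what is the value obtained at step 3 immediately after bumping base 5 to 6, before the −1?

i=0: 14 = 2^(2 + 1) + 2^2 + 2 (b=2); 2→3: 3^(3 + 1) + 3^3 + 3 = 111; 111−1 = 110
i=1: 110 = 3^(3 + 1) + 3^3 + 2 (b=3); 3→4: 4^(4 + 1) + 4^4 + 2 = 1282; 1282−1 = 1281
i=2: 1281 = 4^(4 + 1) + 4^4 + 1 (b=4); 4→5: 5^(5 + 1) + 5^5 + 1 = 18751; 18751−1 = 18750
i=3: 18750 = 5^(5 + 1) + 5^5 (b=5); 5→6: 6^(6 + 1) + 6^6 = 326592; 326592−1 = 326591

326592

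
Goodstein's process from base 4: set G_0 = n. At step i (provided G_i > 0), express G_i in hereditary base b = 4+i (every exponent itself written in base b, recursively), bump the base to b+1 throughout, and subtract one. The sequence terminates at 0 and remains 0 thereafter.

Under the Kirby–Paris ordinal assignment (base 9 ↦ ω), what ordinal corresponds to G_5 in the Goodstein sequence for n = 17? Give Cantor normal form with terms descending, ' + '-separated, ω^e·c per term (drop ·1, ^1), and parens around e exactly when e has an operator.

i=0: 17 = 4^2 + 1 (b=4); 4→5: 5^2 + 1 = 26; 26−1 = 25
i=1: 25 = 5^2 (b=5); 5→6: 6^2 = 36; 36−1 = 35
i=2: 35 = 5·6 + 5 (b=6); 6→7: 5·7 + 5 = 40; 40−1 = 39
i=3: 39 = 5·7 + 4 (b=7); 7→8: 5·8 + 4 = 44; 44−1 = 43
i=4: 43 = 5·8 + 3 (b=8); 8→9: 5·9 + 3 = 48; 48−1 = 47

ω·5 + 2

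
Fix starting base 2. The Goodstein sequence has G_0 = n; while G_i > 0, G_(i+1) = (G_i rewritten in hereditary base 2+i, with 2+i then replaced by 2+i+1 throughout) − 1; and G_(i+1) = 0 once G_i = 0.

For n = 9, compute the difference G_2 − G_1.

942

9 —HB2→ 2^(2 + 1) + 1 —bump→ 3^(3 + 1) + 1 = 82 —(−1)→ 81
81 —HB3→ 3^(3 + 1) —bump→ 4^(4 + 1) = 1024 —(−1)→ 1023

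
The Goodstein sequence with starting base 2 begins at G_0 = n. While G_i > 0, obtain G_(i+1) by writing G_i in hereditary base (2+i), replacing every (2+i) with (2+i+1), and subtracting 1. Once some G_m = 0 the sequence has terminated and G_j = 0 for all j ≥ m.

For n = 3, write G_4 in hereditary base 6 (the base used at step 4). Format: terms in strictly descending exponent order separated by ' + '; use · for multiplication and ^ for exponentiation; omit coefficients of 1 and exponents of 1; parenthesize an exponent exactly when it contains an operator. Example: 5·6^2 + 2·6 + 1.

[0] 3 ≡ 2 + 1 (base 2). Lift 3: 4. −1: 3.
[1] 3 ≡ 3 (base 3). Lift 4: 4. −1: 3.
[2] 3 ≡ 3 (base 4). Lift 5: 3. −1: 2.
[3] 2 ≡ 2 (base 5). Lift 6: 2. −1: 1.
[4] 1 ≡ 1 (base 6). Lift 7: 1. −1: 0.

1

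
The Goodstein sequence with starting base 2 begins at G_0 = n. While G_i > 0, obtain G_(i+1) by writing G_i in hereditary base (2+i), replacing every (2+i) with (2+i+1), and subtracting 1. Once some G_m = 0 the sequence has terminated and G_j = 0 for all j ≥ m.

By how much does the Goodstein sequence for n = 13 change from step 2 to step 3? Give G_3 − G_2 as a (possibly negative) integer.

step 0: 13 = 2^(2 + 1) + 2^2 + 1; sub 3 for 2: 3^(3 + 1) + 3^3 + 1; = 109; G_1 = 109−1 = 108
step 1: 108 = 3^(3 + 1) + 3^3; sub 4 for 3: 4^(4 + 1) + 4^4; = 1280; G_2 = 1280−1 = 1279
step 2: 1279 = 4^(4 + 1) + 3·4^3 + 3·4^2 + 3·4 + 3; sub 5 for 4: 5^(5 + 1) + 3·5^3 + 3·5^2 + 3·5 + 3; = 16093; G_3 = 16093−1 = 16092

14813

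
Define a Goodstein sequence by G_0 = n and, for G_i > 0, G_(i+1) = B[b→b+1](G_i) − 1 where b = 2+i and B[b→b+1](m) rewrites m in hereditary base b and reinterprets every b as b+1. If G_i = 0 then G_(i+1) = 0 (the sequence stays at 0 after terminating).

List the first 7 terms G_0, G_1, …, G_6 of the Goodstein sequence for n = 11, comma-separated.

11, 84, 1027, 15627, 279937, 5764801, 134217727

base 2: 11 = 2^(2 + 1) + 2 + 1; at 3: 3^(3 + 1) + 3 + 1 = 85; next = 84
base 3: 84 = 3^(3 + 1) + 3; at 4: 4^(4 + 1) + 4 = 1028; next = 1027
base 4: 1027 = 4^(4 + 1) + 3; at 5: 5^(5 + 1) + 3 = 15628; next = 15627
base 5: 15627 = 5^(5 + 1) + 2; at 6: 6^(6 + 1) + 2 = 279938; next = 279937
base 6: 279937 = 6^(6 + 1) + 1; at 7: 7^(7 + 1) + 1 = 5764802; next = 5764801
base 7: 5764801 = 7^(7 + 1); at 8: 8^(8 + 1) = 134217728; next = 134217727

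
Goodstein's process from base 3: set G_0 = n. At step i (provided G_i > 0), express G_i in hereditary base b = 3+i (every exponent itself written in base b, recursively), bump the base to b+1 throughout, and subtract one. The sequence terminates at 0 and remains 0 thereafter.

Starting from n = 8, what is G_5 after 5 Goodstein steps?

11

G_0=8  [base 3] 2·3 + 2  →[3↦4]→  2·4 + 2 = 10  −1 ⇒ G_1=9
G_1=9  [base 4] 2·4 + 1  →[4↦5]→  2·5 + 1 = 11  −1 ⇒ G_2=10
G_2=10  [base 5] 2·5  →[5↦6]→  2·6 = 12  −1 ⇒ G_3=11
G_3=11  [base 6] 6 + 5  →[6↦7]→  7 + 5 = 12  −1 ⇒ G_4=11
G_4=11  [base 7] 7 + 4  →[7↦8]→  8 + 4 = 12  −1 ⇒ G_5=11
G_5=11  [base 8] 8 + 3  →[8↦9]→  9 + 3 = 12  −1 ⇒ G_6=11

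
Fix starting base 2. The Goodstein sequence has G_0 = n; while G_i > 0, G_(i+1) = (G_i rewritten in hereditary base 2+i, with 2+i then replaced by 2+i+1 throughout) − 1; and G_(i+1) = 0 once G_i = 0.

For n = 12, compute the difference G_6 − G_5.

128452957

12 —HB2→ 2^(2 + 1) + 2^2 —bump→ 3^(3 + 1) + 3^3 = 108 —(−1)→ 107
107 —HB3→ 3^(3 + 1) + 2·3^2 + 2·3 + 2 —bump→ 4^(4 + 1) + 2·4^2 + 2·4 + 2 = 1066 —(−1)→ 1065
1065 —HB4→ 4^(4 + 1) + 2·4^2 + 2·4 + 1 —bump→ 5^(5 + 1) + 2·5^2 + 2·5 + 1 = 15686 —(−1)→ 15685
15685 —HB5→ 5^(5 + 1) + 2·5^2 + 2·5 —bump→ 6^(6 + 1) + 2·6^2 + 2·6 = 280020 —(−1)→ 280019
280019 —HB6→ 6^(6 + 1) + 2·6^2 + 6 + 5 —bump→ 7^(7 + 1) + 2·7^2 + 7 + 5 = 5764911 —(−1)→ 5764910
5764910 —HB7→ 7^(7 + 1) + 2·7^2 + 7 + 4 —bump→ 8^(8 + 1) + 2·8^2 + 8 + 4 = 134217868 —(−1)→ 134217867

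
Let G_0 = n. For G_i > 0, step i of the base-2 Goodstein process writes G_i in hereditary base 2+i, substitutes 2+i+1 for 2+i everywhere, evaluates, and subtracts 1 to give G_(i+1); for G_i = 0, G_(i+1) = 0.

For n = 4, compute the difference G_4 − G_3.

G_0 = 4. HB_2(4) = 2^2. Bump = 27. G_1 = 26.
G_1 = 26. HB_3(26) = 2·3^2 + 2·3 + 2. Bump = 42. G_2 = 41.
G_2 = 41. HB_4(41) = 2·4^2 + 2·4 + 1. Bump = 61. G_3 = 60.
G_3 = 60. HB_5(60) = 2·5^2 + 2·5. Bump = 84. G_4 = 83.

23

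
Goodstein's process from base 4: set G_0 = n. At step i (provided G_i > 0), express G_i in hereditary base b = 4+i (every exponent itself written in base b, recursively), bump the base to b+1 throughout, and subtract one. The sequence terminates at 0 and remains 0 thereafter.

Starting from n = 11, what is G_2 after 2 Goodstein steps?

11 —HB4→ 2·4 + 3 —bump→ 2·5 + 3 = 13 —(−1)→ 12
12 —HB5→ 2·5 + 2 —bump→ 2·6 + 2 = 14 —(−1)→ 13

13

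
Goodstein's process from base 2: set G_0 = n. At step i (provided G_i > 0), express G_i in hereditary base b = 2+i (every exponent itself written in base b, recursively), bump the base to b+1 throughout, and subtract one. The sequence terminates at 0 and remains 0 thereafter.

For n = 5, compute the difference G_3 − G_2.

(0) 5|_2 = 2^2 + 1 ↦ 3^3 + 1|_3 = 28 ⇒ 27
(1) 27|_3 = 3^3 ↦ 4^4|_4 = 256 ⇒ 255
(2) 255|_4 = 3·4^3 + 3·4^2 + 3·4 + 3 ↦ 3·5^3 + 3·5^2 + 3·5 + 3|_5 = 468 ⇒ 467

212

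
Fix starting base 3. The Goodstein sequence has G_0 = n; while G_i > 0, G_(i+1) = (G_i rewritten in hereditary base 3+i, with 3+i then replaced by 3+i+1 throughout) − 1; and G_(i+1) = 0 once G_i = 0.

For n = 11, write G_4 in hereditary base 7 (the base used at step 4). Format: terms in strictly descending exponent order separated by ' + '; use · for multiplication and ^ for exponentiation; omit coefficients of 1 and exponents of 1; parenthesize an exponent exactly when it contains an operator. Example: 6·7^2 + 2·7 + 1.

step 0: 11 = 3^2 + 2; sub 4 for 3: 4^2 + 2; = 18; G_1 = 18−1 = 17
step 1: 17 = 4^2 + 1; sub 5 for 4: 5^2 + 1; = 26; G_2 = 26−1 = 25
step 2: 25 = 5^2; sub 6 for 5: 6^2; = 36; G_3 = 36−1 = 35
step 3: 35 = 5·6 + 5; sub 7 for 6: 5·7 + 5; = 40; G_4 = 40−1 = 39
step 4: 39 = 5·7 + 4; sub 8 for 7: 5·8 + 4; = 44; G_5 = 44−1 = 43

5·7 + 4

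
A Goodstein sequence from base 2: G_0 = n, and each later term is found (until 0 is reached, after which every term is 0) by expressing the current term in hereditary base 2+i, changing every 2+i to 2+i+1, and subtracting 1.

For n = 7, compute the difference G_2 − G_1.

229

7 —HB2→ 2^2 + 2 + 1 —bump→ 3^3 + 3 + 1 = 31 —(−1)→ 30
30 —HB3→ 3^3 + 3 —bump→ 4^4 + 4 = 260 —(−1)→ 259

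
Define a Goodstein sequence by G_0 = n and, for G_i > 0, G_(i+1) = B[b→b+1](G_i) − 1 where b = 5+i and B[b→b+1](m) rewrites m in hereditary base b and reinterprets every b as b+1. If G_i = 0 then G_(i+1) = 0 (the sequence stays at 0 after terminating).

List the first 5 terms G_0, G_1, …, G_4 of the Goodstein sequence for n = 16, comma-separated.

16, 18, 20, 21, 22

G_0 = 16. HB_5(16) = 3·5 + 1. Bump = 19. G_1 = 18.
G_1 = 18. HB_6(18) = 3·6. Bump = 21. G_2 = 20.
G_2 = 20. HB_7(20) = 2·7 + 6. Bump = 22. G_3 = 21.
G_3 = 21. HB_8(21) = 2·8 + 5. Bump = 23. G_4 = 22.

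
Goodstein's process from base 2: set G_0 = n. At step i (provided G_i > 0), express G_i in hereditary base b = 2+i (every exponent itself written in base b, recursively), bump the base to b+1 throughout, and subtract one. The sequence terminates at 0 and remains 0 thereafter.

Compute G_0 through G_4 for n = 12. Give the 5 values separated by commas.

base 2: 12 = 2^(2 + 1) + 2^2; at 3: 3^(3 + 1) + 3^3 = 108; next = 107
base 3: 107 = 3^(3 + 1) + 2·3^2 + 2·3 + 2; at 4: 4^(4 + 1) + 2·4^2 + 2·4 + 2 = 1066; next = 1065
base 4: 1065 = 4^(4 + 1) + 2·4^2 + 2·4 + 1; at 5: 5^(5 + 1) + 2·5^2 + 2·5 + 1 = 15686; next = 15685
base 5: 15685 = 5^(5 + 1) + 2·5^2 + 2·5; at 6: 6^(6 + 1) + 2·6^2 + 2·6 = 280020; next = 280019

12, 107, 1065, 15685, 280019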